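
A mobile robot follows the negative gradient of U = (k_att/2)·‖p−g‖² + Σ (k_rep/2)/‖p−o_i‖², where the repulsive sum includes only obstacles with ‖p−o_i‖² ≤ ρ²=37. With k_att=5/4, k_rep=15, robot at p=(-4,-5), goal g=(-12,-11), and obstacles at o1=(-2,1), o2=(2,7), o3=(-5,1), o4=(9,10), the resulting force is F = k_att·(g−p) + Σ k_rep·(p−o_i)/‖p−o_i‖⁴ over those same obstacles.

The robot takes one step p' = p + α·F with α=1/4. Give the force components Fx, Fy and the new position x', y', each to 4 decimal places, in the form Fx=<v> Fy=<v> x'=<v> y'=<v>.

F_att = 5/4·(g−p) = 5/4·(-8,-6) = (-10.0000,-7.5000)
o1: d²=40 > ρ²=37 → inactive
o2: d²=180 > ρ²=37 → inactive
o3: d²=37 ≤ ρ²=37; F_rep = 15·(1,-6)/37² = (0.0110,-0.0657)
o4: d²=394 > ρ²=37 → inactive
F = F_att + ΣF_rep = (-9.9890,-7.5657)
p' = p + 1/4·F = (-6.4973,-6.8914)

Fx=-9.9890 Fy=-7.5657 x'=-6.4973 y'=-6.8914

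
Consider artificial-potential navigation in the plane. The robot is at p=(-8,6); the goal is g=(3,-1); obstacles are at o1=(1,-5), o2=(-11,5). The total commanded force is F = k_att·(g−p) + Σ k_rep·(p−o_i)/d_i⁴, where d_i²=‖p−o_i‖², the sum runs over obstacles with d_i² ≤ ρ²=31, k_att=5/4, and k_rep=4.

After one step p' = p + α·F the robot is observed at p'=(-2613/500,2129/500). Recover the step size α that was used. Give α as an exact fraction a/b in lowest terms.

α = 1/5

F_att = 5/4·(g−p) = 5/4·(11,-7) = (13.7500,-8.7500)
o1: d²=202 > ρ²=31 → inactive
o2: d²=10 ≤ ρ²=31; F_rep = 4·(3,1)/10² = (0.1200,0.0400)
F = F_att + ΣF_rep = (13.8700,-8.7100)
Δp = p'−p = (2.7740,-1.7420); α = Δx/Fx = (1387/500) / (1387/100) = 1/5
check: Δy/Fy = (-871/500) / (-871/100) = 1/5 ✓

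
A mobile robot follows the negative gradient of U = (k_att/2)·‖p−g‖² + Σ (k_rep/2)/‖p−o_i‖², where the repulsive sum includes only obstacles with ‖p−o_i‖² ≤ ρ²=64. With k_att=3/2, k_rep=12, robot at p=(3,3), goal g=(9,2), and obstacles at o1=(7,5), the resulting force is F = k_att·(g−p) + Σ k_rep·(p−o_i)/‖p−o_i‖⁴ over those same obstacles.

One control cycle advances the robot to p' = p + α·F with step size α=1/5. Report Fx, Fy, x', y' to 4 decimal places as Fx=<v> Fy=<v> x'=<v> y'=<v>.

F_att = 3/2·(g−p) = 3/2·(6,-1) = (9.0000,-1.5000)
o1: d²=20 ≤ ρ²=64; F_rep = 12·(-4,-2)/20² = (-0.1200,-0.0600)
F = F_att + ΣF_rep = (8.8800,-1.5600)
p' = p + 1/5·F = (4.7760,2.6880)

Fx=8.8800 Fy=-1.5600 x'=4.7760 y'=2.6880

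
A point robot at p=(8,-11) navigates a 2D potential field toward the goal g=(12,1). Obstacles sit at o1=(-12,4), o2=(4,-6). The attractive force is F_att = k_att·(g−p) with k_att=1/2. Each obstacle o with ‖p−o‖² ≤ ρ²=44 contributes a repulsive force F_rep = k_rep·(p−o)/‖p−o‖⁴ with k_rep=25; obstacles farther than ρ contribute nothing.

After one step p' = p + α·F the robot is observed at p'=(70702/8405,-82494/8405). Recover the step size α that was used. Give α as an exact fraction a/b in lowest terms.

F_att = 1/2·(g−p) = 1/2·(4,12) = (2.0000,6.0000)
o1: d²=625 > ρ²=44 → inactive
o2: d²=41 ≤ ρ²=44; F_rep = 25·(4,-5)/41² = (0.0595,-0.0744)
F = F_att + ΣF_rep = (2.0595,5.9256)
Δp = p'−p = (0.4119,1.1851); α = Δx/Fx = (3462/8405) / (3462/1681) = 1/5
check: Δy/Fy = (9961/8405) / (9961/1681) = 1/5 ✓

α = 1/5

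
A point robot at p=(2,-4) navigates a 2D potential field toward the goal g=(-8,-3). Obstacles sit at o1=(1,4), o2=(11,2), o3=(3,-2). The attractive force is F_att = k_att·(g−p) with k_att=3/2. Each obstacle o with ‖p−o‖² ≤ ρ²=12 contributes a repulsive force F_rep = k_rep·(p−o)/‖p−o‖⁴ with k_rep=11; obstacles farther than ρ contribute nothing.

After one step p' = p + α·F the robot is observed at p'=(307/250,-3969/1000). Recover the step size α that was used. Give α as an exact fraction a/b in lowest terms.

F_att = 3/2·(g−p) = 3/2·(-10,1) = (-15.0000,1.5000)
o1: d²=65 > ρ²=12 → inactive
o2: d²=117 > ρ²=12 → inactive
o3: d²=5 ≤ ρ²=12; F_rep = 11·(-1,-2)/5² = (-0.4400,-0.8800)
F = F_att + ΣF_rep = (-15.4400,0.6200)
Δp = p'−p = (-0.7720,0.0310); α = Δx/Fx = (-193/250) / (-386/25) = 1/20
check: Δy/Fy = (31/1000) / (31/50) = 1/20 ✓

α = 1/20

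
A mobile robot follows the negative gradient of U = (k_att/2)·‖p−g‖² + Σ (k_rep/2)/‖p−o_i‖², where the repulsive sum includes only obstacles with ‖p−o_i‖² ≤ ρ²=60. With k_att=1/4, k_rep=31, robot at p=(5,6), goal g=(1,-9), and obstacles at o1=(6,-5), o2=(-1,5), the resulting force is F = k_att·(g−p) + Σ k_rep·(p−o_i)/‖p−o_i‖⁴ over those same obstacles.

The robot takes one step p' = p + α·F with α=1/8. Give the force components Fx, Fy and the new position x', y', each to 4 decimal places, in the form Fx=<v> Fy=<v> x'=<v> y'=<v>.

F_att = 1/4·(g−p) = 1/4·(-4,-15) = (-1.0000,-3.7500)
o1: d²=122 > ρ²=60 → inactive
o2: d²=37 ≤ ρ²=60; F_rep = 31·(6,1)/37² = (0.1359,0.0226)
F = F_att + ΣF_rep = (-0.8641,-3.7274)
p' = p + 1/8·F = (4.8920,5.5341)

Fx=-0.8641 Fy=-3.7274 x'=4.8920 y'=5.5341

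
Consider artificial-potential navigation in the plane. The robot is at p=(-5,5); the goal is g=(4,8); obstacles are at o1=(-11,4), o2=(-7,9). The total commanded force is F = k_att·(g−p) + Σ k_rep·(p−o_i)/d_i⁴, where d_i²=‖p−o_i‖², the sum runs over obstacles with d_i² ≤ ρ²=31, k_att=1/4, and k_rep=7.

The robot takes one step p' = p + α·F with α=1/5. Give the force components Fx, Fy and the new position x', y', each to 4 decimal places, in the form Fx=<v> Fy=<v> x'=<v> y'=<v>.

Fx=2.2850 Fy=0.6800 x'=-4.5430 y'=5.1360

F_att = 1/4·(g−p) = 1/4·(9,3) = (2.2500,0.7500)
o1: d²=37 > ρ²=31 → inactive
o2: d²=20 ≤ ρ²=31; F_rep = 7·(2,-4)/20² = (0.0350,-0.0700)
F = F_att + ΣF_rep = (2.2850,0.6800)
p' = p + 1/5·F = (-4.5430,5.1360)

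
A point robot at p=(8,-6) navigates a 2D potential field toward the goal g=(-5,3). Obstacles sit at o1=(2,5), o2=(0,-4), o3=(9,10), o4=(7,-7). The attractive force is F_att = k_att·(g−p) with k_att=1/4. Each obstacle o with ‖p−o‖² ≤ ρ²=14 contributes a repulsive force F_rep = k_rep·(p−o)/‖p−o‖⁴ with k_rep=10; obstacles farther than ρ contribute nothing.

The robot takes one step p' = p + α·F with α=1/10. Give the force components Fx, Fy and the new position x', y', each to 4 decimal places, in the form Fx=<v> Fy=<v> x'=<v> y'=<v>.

Fx=-0.7500 Fy=4.7500 x'=7.9250 y'=-5.5250

F_att = 1/4·(g−p) = 1/4·(-13,9) = (-3.2500,2.2500)
o1: d²=157 > ρ²=14 → inactive
o2: d²=68 > ρ²=14 → inactive
o3: d²=257 > ρ²=14 → inactive
o4: d²=2 ≤ ρ²=14; F_rep = 10·(1,1)/2² = (2.5000,2.5000)
F = F_att + ΣF_rep = (-0.7500,4.7500)
p' = p + 1/10·F = (7.9250,-5.5250)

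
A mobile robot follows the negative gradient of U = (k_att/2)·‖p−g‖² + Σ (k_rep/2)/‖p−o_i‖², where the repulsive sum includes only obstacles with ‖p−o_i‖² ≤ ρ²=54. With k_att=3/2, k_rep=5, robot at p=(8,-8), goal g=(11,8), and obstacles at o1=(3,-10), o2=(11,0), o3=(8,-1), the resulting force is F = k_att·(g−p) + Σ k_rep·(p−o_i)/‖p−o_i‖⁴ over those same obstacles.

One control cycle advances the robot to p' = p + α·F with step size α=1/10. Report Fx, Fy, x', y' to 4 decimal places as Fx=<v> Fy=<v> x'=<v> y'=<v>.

F_att = 3/2·(g−p) = 3/2·(3,16) = (4.5000,24.0000)
o1: d²=29 ≤ ρ²=54; F_rep = 5·(5,2)/29² = (0.0297,0.0119)
o2: d²=73 > ρ²=54 → inactive
o3: d²=49 ≤ ρ²=54; F_rep = 5·(0,-7)/49² = (0.0000,-0.0146)
F = F_att + ΣF_rep = (4.5297,23.9973)
p' = p + 1/10·F = (8.4530,-5.6003)

Fx=4.5297 Fy=23.9973 x'=8.4530 y'=-5.6003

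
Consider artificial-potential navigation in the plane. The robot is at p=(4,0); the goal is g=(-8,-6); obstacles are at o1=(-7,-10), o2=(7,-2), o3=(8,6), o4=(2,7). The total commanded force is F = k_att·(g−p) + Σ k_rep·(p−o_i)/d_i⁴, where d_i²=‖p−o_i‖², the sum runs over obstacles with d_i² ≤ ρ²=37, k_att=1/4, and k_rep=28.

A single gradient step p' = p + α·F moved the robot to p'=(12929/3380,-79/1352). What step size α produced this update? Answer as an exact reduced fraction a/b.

F_att = 1/4·(g−p) = 1/4·(-12,-6) = (-3.0000,-1.5000)
o1: d²=221 > ρ²=37 → inactive
o2: d²=13 ≤ ρ²=37; F_rep = 28·(-3,2)/13² = (-0.4970,0.3314)
o3: d²=52 > ρ²=37 → inactive
o4: d²=53 > ρ²=37 → inactive
F = F_att + ΣF_rep = (-3.4970,-1.1686)
Δp = p'−p = (-0.1749,-0.0584); α = Δx/Fx = (-591/3380) / (-591/169) = 1/20
check: Δy/Fy = (-79/1352) / (-395/338) = 1/20 ✓

α = 1/20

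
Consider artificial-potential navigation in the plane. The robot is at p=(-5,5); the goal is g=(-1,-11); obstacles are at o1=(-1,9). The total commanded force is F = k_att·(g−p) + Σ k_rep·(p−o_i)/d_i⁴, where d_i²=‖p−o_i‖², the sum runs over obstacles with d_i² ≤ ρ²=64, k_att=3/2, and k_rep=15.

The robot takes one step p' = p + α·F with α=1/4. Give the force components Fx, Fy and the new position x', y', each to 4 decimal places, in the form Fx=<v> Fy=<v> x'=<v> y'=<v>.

F_att = 3/2·(g−p) = 3/2·(4,-16) = (6.0000,-24.0000)
o1: d²=32 ≤ ρ²=64; F_rep = 15·(-4,-4)/32² = (-0.0586,-0.0586)
F = F_att + ΣF_rep = (5.9414,-24.0586)
p' = p + 1/4·F = (-3.5146,-1.0146)

Fx=5.9414 Fy=-24.0586 x'=-3.5146 y'=-1.0146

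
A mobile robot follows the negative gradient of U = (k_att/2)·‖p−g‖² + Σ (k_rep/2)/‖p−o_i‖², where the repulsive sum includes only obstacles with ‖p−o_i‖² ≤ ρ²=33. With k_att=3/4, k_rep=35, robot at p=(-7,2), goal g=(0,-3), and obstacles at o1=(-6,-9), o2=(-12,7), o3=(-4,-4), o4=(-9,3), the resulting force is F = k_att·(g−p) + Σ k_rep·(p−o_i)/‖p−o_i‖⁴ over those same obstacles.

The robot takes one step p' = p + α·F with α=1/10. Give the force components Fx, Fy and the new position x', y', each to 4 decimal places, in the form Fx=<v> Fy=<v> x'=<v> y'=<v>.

F_att = 3/4·(g−p) = 3/4·(7,-5) = (5.2500,-3.7500)
o1: d²=122 > ρ²=33 → inactive
o2: d²=50 > ρ²=33 → inactive
o3: d²=45 > ρ²=33 → inactive
o4: d²=5 ≤ ρ²=33; F_rep = 35·(2,-1)/5² = (2.8000,-1.4000)
F = F_att + ΣF_rep = (8.0500,-5.1500)
p' = p + 1/10·F = (-6.1950,1.4850)

Fx=8.0500 Fy=-5.1500 x'=-6.1950 y'=1.4850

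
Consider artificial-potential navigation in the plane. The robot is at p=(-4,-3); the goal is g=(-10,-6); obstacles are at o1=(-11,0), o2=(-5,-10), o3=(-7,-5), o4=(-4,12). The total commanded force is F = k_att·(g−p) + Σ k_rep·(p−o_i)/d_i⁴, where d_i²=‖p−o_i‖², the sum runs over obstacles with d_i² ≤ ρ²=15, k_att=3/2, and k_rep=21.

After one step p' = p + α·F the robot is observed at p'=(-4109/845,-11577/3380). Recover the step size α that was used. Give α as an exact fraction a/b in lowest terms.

α = 1/10

F_att = 3/2·(g−p) = 3/2·(-6,-3) = (-9.0000,-4.5000)
o1: d²=58 > ρ²=15 → inactive
o2: d²=50 > ρ²=15 → inactive
o3: d²=13 ≤ ρ²=15; F_rep = 21·(3,2)/13² = (0.3728,0.2485)
o4: d²=225 > ρ²=15 → inactive
F = F_att + ΣF_rep = (-8.6272,-4.2515)
Δp = p'−p = (-0.8627,-0.4251); α = Δx/Fx = (-729/845) / (-1458/169) = 1/10
check: Δy/Fy = (-1437/3380) / (-1437/338) = 1/10 ✓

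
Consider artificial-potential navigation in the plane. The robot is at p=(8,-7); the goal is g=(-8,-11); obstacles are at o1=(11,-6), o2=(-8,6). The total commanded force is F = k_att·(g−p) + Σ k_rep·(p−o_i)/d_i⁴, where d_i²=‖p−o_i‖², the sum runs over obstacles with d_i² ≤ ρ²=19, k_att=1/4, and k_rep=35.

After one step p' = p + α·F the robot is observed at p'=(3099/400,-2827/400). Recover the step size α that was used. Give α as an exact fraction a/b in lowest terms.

F_att = 1/4·(g−p) = 1/4·(-16,-4) = (-4.0000,-1.0000)
o1: d²=10 ≤ ρ²=19; F_rep = 35·(-3,-1)/10² = (-1.0500,-0.3500)
o2: d²=425 > ρ²=19 → inactive
F = F_att + ΣF_rep = (-5.0500,-1.3500)
Δp = p'−p = (-0.2525,-0.0675); α = Δx/Fx = (-101/400) / (-101/20) = 1/20
check: Δy/Fy = (-27/400) / (-27/20) = 1/20 ✓

α = 1/20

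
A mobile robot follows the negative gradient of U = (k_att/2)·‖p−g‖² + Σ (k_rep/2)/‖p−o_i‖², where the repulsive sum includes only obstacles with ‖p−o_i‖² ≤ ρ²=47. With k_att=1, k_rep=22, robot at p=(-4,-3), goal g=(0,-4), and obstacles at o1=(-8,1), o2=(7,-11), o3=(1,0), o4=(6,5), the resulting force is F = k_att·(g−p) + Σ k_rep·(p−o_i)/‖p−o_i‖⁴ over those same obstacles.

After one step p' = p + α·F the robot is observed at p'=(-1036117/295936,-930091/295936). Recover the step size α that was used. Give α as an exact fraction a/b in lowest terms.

α = 1/8

F_att = 1·(g−p) = 1·(4,-1) = (4.0000,-1.0000)
o1: d²=32 ≤ ρ²=47; F_rep = 22·(4,-4)/32² = (0.0859,-0.0859)
o2: d²=185 > ρ²=47 → inactive
o3: d²=34 ≤ ρ²=47; F_rep = 22·(-5,-3)/34² = (-0.0952,-0.0571)
o4: d²=164 > ρ²=47 → inactive
F = F_att + ΣF_rep = (3.9908,-1.1430)
Δp = p'−p = (0.4988,-0.1429); α = Δx/Fx = (147627/295936) / (147627/36992) = 1/8
check: Δy/Fy = (-42283/295936) / (-42283/36992) = 1/8 ✓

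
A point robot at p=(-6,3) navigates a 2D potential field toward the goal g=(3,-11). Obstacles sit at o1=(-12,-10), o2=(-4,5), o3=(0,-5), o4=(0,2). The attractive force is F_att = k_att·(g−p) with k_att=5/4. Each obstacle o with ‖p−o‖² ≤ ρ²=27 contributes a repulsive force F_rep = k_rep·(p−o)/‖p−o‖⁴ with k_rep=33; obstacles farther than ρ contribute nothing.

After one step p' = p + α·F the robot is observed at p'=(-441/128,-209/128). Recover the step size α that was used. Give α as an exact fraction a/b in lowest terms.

F_att = 5/4·(g−p) = 5/4·(9,-14) = (11.2500,-17.5000)
o1: d²=205 > ρ²=27 → inactive
o2: d²=8 ≤ ρ²=27; F_rep = 33·(-2,-2)/8² = (-1.0312,-1.0312)
o3: d²=100 > ρ²=27 → inactive
o4: d²=37 > ρ²=27 → inactive
F = F_att + ΣF_rep = (10.2188,-18.5312)
Δp = p'−p = (2.5547,-4.6328); α = Δx/Fx = (327/128) / (327/32) = 1/4
check: Δy/Fy = (-593/128) / (-593/32) = 1/4 ✓

α = 1/4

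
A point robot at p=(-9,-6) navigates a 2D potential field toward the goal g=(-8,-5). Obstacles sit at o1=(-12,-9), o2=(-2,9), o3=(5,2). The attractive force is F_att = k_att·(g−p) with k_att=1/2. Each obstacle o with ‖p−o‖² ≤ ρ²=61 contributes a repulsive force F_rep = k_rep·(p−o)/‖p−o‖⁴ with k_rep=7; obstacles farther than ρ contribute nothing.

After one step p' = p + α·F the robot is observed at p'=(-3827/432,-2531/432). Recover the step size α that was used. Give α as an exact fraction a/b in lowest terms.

F_att = 1/2·(g−p) = 1/2·(1,1) = (0.5000,0.5000)
o1: d²=18 ≤ ρ²=61; F_rep = 7·(3,3)/18² = (0.0648,0.0648)
o2: d²=274 > ρ²=61 → inactive
o3: d²=260 > ρ²=61 → inactive
F = F_att + ΣF_rep = (0.5648,0.5648)
Δp = p'−p = (0.1412,0.1412); α = Δx/Fx = (61/432) / (61/108) = 1/4
check: Δy/Fy = (61/432) / (61/108) = 1/4 ✓

α = 1/4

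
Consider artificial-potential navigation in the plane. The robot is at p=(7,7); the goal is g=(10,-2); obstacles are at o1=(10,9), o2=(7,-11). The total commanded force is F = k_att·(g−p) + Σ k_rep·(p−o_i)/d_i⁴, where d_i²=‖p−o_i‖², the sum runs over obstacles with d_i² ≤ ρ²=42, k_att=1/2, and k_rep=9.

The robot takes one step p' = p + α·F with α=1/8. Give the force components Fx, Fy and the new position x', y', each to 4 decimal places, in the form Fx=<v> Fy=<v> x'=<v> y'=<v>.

F_att = 1/2·(g−p) = 1/2·(3,-9) = (1.5000,-4.5000)
o1: d²=13 ≤ ρ²=42; F_rep = 9·(-3,-2)/13² = (-0.1598,-0.1065)
o2: d²=324 > ρ²=42 → inactive
F = F_att + ΣF_rep = (1.3402,-4.6065)
p' = p + 1/8·F = (7.1675,6.4242)

Fx=1.3402 Fy=-4.6065 x'=7.1675 y'=6.4242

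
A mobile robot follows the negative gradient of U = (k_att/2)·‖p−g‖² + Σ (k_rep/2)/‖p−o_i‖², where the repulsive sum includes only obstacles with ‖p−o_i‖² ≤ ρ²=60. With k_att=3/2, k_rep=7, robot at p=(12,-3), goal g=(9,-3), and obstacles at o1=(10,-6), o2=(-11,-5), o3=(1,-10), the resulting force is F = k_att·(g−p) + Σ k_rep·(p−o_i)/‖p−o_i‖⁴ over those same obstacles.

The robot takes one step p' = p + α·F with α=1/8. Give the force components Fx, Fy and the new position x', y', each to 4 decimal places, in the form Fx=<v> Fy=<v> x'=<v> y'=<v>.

F_att = 3/2·(g−p) = 3/2·(-3,0) = (-4.5000,0.0000)
o1: d²=13 ≤ ρ²=60; F_rep = 7·(2,3)/13² = (0.0828,0.1243)
o2: d²=533 > ρ²=60 → inactive
o3: d²=170 > ρ²=60 → inactive
F = F_att + ΣF_rep = (-4.4172,0.1243)
p' = p + 1/8·F = (11.4479,-2.9845)

Fx=-4.4172 Fy=0.1243 x'=11.4479 y'=-2.9845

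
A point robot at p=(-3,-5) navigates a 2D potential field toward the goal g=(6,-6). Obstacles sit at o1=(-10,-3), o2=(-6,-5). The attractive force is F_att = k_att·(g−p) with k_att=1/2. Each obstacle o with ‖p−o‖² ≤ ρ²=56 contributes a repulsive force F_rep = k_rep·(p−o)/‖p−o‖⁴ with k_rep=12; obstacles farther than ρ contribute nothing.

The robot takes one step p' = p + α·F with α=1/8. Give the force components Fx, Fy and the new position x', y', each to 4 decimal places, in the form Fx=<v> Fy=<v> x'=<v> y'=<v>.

F_att = 1/2·(g−p) = 1/2·(9,-1) = (4.5000,-0.5000)
o1: d²=53 ≤ ρ²=56; F_rep = 12·(7,-2)/53² = (0.0299,-0.0085)
o2: d²=9 ≤ ρ²=56; F_rep = 12·(3,0)/9² = (0.4444,0.0000)
F = F_att + ΣF_rep = (4.9743,-0.5085)
p' = p + 1/8·F = (-2.3782,-5.0636)

Fx=4.9743 Fy=-0.5085 x'=-2.3782 y'=-5.0636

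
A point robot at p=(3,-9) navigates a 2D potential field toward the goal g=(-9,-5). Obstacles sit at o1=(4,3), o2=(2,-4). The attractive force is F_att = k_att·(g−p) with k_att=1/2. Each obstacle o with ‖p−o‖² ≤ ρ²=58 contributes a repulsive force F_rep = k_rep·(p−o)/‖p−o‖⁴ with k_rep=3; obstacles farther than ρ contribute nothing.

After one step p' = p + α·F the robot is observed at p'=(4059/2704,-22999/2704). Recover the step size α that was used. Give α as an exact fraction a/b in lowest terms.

α = 1/4

F_att = 1/2·(g−p) = 1/2·(-12,4) = (-6.0000,2.0000)
o1: d²=145 > ρ²=58 → inactive
o2: d²=26 ≤ ρ²=58; F_rep = 3·(1,-5)/26² = (0.0044,-0.0222)
F = F_att + ΣF_rep = (-5.9956,1.9778)
Δp = p'−p = (-1.4989,0.4945); α = Δx/Fx = (-4053/2704) / (-4053/676) = 1/4
check: Δy/Fy = (1337/2704) / (1337/676) = 1/4 ✓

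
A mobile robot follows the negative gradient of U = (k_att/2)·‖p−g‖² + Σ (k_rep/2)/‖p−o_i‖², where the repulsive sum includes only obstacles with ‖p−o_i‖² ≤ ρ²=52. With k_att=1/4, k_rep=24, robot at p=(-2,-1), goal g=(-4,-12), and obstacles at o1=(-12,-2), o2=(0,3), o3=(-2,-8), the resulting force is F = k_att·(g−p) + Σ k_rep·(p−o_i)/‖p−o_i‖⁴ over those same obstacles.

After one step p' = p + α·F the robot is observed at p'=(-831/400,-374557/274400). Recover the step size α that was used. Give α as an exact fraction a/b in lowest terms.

α = 1/8

F_att = 1/4·(g−p) = 1/4·(-2,-11) = (-0.5000,-2.7500)
o1: d²=101 > ρ²=52 → inactive
o2: d²=20 ≤ ρ²=52; F_rep = 24·(-2,-4)/20² = (-0.1200,-0.2400)
o3: d²=49 ≤ ρ²=52; F_rep = 24·(0,7)/49² = (0.0000,0.0700)
F = F_att + ΣF_rep = (-0.6200,-2.9200)
Δp = p'−p = (-0.0775,-0.3650); α = Δx/Fx = (-31/400) / (-31/50) = 1/8
check: Δy/Fy = (-100157/274400) / (-100157/34300) = 1/8 ✓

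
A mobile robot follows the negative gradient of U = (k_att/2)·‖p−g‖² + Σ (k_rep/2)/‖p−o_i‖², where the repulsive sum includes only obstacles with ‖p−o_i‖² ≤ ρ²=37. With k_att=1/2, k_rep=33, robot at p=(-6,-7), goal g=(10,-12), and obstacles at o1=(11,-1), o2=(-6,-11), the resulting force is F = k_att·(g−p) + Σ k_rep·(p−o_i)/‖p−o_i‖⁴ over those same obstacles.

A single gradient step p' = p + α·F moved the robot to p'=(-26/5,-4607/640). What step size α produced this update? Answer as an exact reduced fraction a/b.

F_att = 1/2·(g−p) = 1/2·(16,-5) = (8.0000,-2.5000)
o1: d²=325 > ρ²=37 → inactive
o2: d²=16 ≤ ρ²=37; F_rep = 33·(0,4)/16² = (0.0000,0.5156)
F = F_att + ΣF_rep = (8.0000,-1.9844)
Δp = p'−p = (0.8000,-0.1984); α = Δx/Fx = (4/5) / (8) = 1/10
check: Δy/Fy = (-127/640) / (-127/64) = 1/10 ✓

α = 1/10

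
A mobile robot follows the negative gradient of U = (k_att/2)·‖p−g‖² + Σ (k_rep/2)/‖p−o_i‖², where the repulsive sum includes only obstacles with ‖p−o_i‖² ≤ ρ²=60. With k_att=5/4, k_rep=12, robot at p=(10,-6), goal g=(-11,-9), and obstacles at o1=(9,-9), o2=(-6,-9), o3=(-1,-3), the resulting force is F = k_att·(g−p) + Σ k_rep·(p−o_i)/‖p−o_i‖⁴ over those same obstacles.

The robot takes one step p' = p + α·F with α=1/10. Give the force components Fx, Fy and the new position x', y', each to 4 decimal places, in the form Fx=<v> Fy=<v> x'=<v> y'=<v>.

F_att = 5/4·(g−p) = 5/4·(-21,-3) = (-26.2500,-3.7500)
o1: d²=10 ≤ ρ²=60; F_rep = 12·(1,3)/10² = (0.1200,0.3600)
o2: d²=265 > ρ²=60 → inactive
o3: d²=130 > ρ²=60 → inactive
F = F_att + ΣF_rep = (-26.1300,-3.3900)
p' = p + 1/10·F = (7.3870,-6.3390)

Fx=-26.1300 Fy=-3.3900 x'=7.3870 y'=-6.3390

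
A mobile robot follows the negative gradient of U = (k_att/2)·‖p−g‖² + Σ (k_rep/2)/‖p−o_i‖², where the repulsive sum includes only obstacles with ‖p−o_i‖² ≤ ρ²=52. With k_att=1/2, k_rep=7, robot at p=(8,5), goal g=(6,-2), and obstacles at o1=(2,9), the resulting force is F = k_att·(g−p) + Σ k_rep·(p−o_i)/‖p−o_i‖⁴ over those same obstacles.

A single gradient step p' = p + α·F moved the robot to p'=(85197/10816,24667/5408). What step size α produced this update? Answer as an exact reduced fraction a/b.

α = 1/8

F_att = 1/2·(g−p) = 1/2·(-2,-7) = (-1.0000,-3.5000)
o1: d²=52 ≤ ρ²=52; F_rep = 7·(6,-4)/52² = (0.0155,-0.0104)
F = F_att + ΣF_rep = (-0.9845,-3.5104)
Δp = p'−p = (-0.1231,-0.4388); α = Δx/Fx = (-1331/10816) / (-1331/1352) = 1/8
check: Δy/Fy = (-2373/5408) / (-2373/676) = 1/8 ✓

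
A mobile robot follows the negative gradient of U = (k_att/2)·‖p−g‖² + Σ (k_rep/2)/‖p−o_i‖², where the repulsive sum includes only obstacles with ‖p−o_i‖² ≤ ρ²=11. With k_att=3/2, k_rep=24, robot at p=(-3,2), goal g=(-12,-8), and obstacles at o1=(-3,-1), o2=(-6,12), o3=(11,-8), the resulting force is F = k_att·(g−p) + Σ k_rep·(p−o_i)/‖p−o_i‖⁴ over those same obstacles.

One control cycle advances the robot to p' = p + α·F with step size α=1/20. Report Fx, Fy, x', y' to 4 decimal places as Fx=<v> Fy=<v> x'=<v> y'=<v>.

Fx=-13.5000 Fy=-14.1111 x'=-3.6750 y'=1.2944

F_att = 3/2·(g−p) = 3/2·(-9,-10) = (-13.5000,-15.0000)
o1: d²=9 ≤ ρ²=11; F_rep = 24·(0,3)/9² = (0.0000,0.8889)
o2: d²=109 > ρ²=11 → inactive
o3: d²=296 > ρ²=11 → inactive
F = F_att + ΣF_rep = (-13.5000,-14.1111)
p' = p + 1/20·F = (-3.6750,1.2944)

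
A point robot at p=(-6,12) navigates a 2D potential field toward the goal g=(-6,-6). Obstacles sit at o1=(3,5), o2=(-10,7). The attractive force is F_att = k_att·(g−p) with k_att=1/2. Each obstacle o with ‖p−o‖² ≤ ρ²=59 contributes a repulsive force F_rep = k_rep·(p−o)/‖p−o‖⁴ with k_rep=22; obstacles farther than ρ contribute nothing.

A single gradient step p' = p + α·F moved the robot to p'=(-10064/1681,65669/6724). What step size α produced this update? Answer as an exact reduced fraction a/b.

F_att = 1/2·(g−p) = 1/2·(0,-18) = (0.0000,-9.0000)
o1: d²=130 > ρ²=59 → inactive
o2: d²=41 ≤ ρ²=59; F_rep = 22·(4,5)/41² = (0.0523,0.0654)
F = F_att + ΣF_rep = (0.0523,-8.9346)
Δp = p'−p = (0.0131,-2.2336); α = Δx/Fx = (22/1681) / (88/1681) = 1/4
check: Δy/Fy = (-15019/6724) / (-15019/1681) = 1/4 ✓

α = 1/4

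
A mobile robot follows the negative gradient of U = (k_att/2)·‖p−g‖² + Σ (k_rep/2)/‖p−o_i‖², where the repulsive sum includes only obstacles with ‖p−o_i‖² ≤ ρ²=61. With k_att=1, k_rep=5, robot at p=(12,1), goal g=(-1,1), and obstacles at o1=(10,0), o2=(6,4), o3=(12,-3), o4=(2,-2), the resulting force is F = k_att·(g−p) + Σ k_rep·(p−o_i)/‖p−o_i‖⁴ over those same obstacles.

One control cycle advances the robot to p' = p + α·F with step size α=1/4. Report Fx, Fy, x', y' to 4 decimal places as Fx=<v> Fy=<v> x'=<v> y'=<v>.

F_att = 1·(g−p) = 1·(-13,0) = (-13.0000,0.0000)
o1: d²=5 ≤ ρ²=61; F_rep = 5·(2,1)/5² = (0.4000,0.2000)
o2: d²=45 ≤ ρ²=61; F_rep = 5·(6,-3)/45² = (0.0148,-0.0074)
o3: d²=16 ≤ ρ²=61; F_rep = 5·(0,4)/16² = (0.0000,0.0781)
o4: d²=109 > ρ²=61 → inactive
F = F_att + ΣF_rep = (-12.5852,0.2707)
p' = p + 1/4·F = (8.8537,1.0677)

Fx=-12.5852 Fy=0.2707 x'=8.8537 y'=1.0677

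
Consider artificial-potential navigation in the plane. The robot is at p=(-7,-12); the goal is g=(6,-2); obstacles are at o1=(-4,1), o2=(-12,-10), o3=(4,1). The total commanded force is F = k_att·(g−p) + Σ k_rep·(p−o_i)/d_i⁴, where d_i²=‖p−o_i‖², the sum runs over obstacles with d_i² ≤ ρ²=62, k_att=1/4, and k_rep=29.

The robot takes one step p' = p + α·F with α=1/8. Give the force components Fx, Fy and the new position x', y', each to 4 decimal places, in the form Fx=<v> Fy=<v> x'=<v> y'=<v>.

Fx=3.4224 Fy=2.4310 x'=-6.5722 y'=-11.6961

F_att = 1/4·(g−p) = 1/4·(13,10) = (3.2500,2.5000)
o1: d²=178 > ρ²=62 → inactive
o2: d²=29 ≤ ρ²=62; F_rep = 29·(5,-2)/29² = (0.1724,-0.0690)
o3: d²=290 > ρ²=62 → inactive
F = F_att + ΣF_rep = (3.4224,2.4310)
p' = p + 1/8·F = (-6.5722,-11.6961)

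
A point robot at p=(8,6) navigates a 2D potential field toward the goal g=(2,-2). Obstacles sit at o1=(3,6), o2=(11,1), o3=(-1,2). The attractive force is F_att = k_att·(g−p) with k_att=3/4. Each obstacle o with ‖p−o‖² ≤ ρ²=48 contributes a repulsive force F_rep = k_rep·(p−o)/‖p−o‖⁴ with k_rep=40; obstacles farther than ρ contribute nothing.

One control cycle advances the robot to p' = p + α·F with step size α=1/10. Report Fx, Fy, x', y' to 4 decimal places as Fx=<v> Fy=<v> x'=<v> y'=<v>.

F_att = 3/4·(g−p) = 3/4·(-6,-8) = (-4.5000,-6.0000)
o1: d²=25 ≤ ρ²=48; F_rep = 40·(5,0)/25² = (0.3200,0.0000)
o2: d²=34 ≤ ρ²=48; F_rep = 40·(-3,5)/34² = (-0.1038,0.1730)
o3: d²=97 > ρ²=48 → inactive
F = F_att + ΣF_rep = (-4.2838,-5.8270)
p' = p + 1/10·F = (7.5716,5.4173)

Fx=-4.2838 Fy=-5.8270 x'=7.5716 y'=5.4173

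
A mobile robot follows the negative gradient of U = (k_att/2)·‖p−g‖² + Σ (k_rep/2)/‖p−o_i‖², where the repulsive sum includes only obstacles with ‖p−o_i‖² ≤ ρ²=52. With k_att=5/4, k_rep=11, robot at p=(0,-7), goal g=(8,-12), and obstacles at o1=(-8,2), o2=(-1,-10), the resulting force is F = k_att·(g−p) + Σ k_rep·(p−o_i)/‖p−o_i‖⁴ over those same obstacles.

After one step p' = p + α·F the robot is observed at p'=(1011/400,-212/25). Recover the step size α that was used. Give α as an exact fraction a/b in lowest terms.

F_att = 5/4·(g−p) = 5/4·(8,-5) = (10.0000,-6.2500)
o1: d²=145 > ρ²=52 → inactive
o2: d²=10 ≤ ρ²=52; F_rep = 11·(1,3)/10² = (0.1100,0.3300)
F = F_att + ΣF_rep = (10.1100,-5.9200)
Δp = p'−p = (2.5275,-1.4800); α = Δx/Fx = (1011/400) / (1011/100) = 1/4
check: Δy/Fy = (-37/25) / (-148/25) = 1/4 ✓

α = 1/4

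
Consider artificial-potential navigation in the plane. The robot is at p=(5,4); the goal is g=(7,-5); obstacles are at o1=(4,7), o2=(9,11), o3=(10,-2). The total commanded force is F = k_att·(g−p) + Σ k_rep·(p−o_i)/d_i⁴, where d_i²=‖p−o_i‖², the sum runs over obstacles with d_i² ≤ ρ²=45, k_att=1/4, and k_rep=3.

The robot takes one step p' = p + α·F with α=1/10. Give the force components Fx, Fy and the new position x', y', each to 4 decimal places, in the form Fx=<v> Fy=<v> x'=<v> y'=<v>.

F_att = 1/4·(g−p) = 1/4·(2,-9) = (0.5000,-2.2500)
o1: d²=10 ≤ ρ²=45; F_rep = 3·(1,-3)/10² = (0.0300,-0.0900)
o2: d²=65 > ρ²=45 → inactive
o3: d²=61 > ρ²=45 → inactive
F = F_att + ΣF_rep = (0.5300,-2.3400)
p' = p + 1/10·F = (5.0530,3.7660)

Fx=0.5300 Fy=-2.3400 x'=5.0530 y'=3.7660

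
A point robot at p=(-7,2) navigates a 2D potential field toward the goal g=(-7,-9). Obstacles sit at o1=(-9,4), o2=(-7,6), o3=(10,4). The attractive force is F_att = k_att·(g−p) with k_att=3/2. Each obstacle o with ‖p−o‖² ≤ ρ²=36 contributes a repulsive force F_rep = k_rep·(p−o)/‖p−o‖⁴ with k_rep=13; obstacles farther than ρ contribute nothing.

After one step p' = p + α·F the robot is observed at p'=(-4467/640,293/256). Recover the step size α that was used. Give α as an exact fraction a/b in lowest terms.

α = 1/20

F_att = 3/2·(g−p) = 3/2·(0,-11) = (0.0000,-16.5000)
o1: d²=8 ≤ ρ²=36; F_rep = 13·(2,-2)/8² = (0.4062,-0.4062)
o2: d²=16 ≤ ρ²=36; F_rep = 13·(0,-4)/16² = (0.0000,-0.2031)
o3: d²=293 > ρ²=36 → inactive
F = F_att + ΣF_rep = (0.4062,-17.1094)
Δp = p'−p = (0.0203,-0.8555); α = Δx/Fx = (13/640) / (13/32) = 1/20
check: Δy/Fy = (-219/256) / (-1095/64) = 1/20 ✓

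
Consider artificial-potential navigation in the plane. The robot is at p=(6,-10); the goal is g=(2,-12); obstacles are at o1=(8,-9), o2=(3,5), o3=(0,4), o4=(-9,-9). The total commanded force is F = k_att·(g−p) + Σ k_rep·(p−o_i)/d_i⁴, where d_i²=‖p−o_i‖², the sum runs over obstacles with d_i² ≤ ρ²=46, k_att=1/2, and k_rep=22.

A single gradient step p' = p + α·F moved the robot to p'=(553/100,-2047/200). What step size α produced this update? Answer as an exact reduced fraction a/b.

α = 1/8

F_att = 1/2·(g−p) = 1/2·(-4,-2) = (-2.0000,-1.0000)
o1: d²=5 ≤ ρ²=46; F_rep = 22·(-2,-1)/5² = (-1.7600,-0.8800)
o2: d²=234 > ρ²=46 → inactive
o3: d²=232 > ρ²=46 → inactive
o4: d²=226 > ρ²=46 → inactive
F = F_att + ΣF_rep = (-3.7600,-1.8800)
Δp = p'−p = (-0.4700,-0.2350); α = Δx/Fx = (-47/100) / (-94/25) = 1/8
check: Δy/Fy = (-47/200) / (-47/25) = 1/8 ✓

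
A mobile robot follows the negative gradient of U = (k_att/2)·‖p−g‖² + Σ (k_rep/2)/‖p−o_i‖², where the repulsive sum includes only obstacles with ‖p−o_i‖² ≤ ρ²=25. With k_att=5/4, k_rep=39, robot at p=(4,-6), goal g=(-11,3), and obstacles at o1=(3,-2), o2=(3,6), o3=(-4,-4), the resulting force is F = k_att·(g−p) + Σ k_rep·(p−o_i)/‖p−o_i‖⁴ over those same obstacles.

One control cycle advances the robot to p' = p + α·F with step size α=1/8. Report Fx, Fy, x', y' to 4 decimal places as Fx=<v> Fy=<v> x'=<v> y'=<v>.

Fx=-18.6151 Fy=10.7102 x'=1.6731 y'=-4.6612

F_att = 5/4·(g−p) = 5/4·(-15,9) = (-18.7500,11.2500)
o1: d²=17 ≤ ρ²=25; F_rep = 39·(1,-4)/17² = (0.1349,-0.5398)
o2: d²=145 > ρ²=25 → inactive
o3: d²=68 > ρ²=25 → inactive
F = F_att + ΣF_rep = (-18.6151,10.7102)
p' = p + 1/8·F = (1.6731,-4.6612)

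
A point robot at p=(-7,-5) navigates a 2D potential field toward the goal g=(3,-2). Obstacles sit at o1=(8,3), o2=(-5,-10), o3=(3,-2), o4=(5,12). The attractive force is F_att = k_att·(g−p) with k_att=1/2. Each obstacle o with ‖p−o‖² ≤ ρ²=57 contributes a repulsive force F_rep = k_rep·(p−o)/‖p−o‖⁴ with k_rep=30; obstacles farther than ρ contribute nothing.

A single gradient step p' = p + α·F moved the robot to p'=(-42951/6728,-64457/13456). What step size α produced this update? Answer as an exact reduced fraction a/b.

F_att = 1/2·(g−p) = 1/2·(10,3) = (5.0000,1.5000)
o1: d²=289 > ρ²=57 → inactive
o2: d²=29 ≤ ρ²=57; F_rep = 30·(-2,5)/29² = (-0.0713,0.1784)
o3: d²=109 > ρ²=57 → inactive
o4: d²=433 > ρ²=57 → inactive
F = F_att + ΣF_rep = (4.9287,1.6784)
Δp = p'−p = (0.6161,0.2098); α = Δx/Fx = (4145/6728) / (4145/841) = 1/8
check: Δy/Fy = (2823/13456) / (2823/1682) = 1/8 ✓

α = 1/8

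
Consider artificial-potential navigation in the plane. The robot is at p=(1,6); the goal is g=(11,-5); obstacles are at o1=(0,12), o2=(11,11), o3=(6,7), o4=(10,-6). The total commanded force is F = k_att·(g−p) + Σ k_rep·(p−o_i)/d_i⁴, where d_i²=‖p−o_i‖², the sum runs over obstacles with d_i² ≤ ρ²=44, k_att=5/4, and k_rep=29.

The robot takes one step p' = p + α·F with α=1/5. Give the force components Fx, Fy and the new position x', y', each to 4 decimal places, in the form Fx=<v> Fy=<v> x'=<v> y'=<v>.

F_att = 5/4·(g−p) = 5/4·(10,-11) = (12.5000,-13.7500)
o1: d²=37 ≤ ρ²=44; F_rep = 29·(1,-6)/37² = (0.0212,-0.1271)
o2: d²=125 > ρ²=44 → inactive
o3: d²=26 ≤ ρ²=44; F_rep = 29·(-5,-1)/26² = (-0.2145,-0.0429)
o4: d²=225 > ρ²=44 → inactive
F = F_att + ΣF_rep = (12.3067,-13.9200)
p' = p + 1/5·F = (3.4613,3.2160)

Fx=12.3067 Fy=-13.9200 x'=3.4613 y'=3.2160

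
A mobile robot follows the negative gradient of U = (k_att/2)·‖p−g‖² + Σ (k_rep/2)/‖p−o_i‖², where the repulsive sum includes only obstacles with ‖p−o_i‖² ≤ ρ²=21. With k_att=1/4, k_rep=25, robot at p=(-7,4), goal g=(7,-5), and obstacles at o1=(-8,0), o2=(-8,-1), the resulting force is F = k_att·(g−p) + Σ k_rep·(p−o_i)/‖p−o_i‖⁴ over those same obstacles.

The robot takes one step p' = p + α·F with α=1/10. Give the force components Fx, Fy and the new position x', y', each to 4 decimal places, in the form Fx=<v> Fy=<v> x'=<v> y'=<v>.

F_att = 1/4·(g−p) = 1/4·(14,-9) = (3.5000,-2.2500)
o1: d²=17 ≤ ρ²=21; F_rep = 25·(1,4)/17² = (0.0865,0.3460)
o2: d²=26 > ρ²=21 → inactive
F = F_att + ΣF_rep = (3.5865,-1.9040)
p' = p + 1/10·F = (-6.6413,3.8096)

Fx=3.5865 Fy=-1.9040 x'=-6.6413 y'=3.8096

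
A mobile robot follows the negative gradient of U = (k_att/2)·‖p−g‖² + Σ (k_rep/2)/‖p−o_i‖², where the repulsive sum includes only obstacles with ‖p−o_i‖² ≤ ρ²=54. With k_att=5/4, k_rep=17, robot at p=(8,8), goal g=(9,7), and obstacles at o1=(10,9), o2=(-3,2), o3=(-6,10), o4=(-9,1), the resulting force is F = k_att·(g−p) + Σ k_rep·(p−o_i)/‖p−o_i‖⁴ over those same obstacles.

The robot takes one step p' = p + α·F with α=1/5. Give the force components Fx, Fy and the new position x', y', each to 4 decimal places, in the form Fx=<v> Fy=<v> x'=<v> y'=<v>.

F_att = 5/4·(g−p) = 5/4·(1,-1) = (1.2500,-1.2500)
o1: d²=5 ≤ ρ²=54; F_rep = 17·(-2,-1)/5² = (-1.3600,-0.6800)
o2: d²=157 > ρ²=54 → inactive
o3: d²=200 > ρ²=54 → inactive
o4: d²=338 > ρ²=54 → inactive
F = F_att + ΣF_rep = (-0.1100,-1.9300)
p' = p + 1/5·F = (7.9780,7.6140)

Fx=-0.1100 Fy=-1.9300 x'=7.9780 y'=7.6140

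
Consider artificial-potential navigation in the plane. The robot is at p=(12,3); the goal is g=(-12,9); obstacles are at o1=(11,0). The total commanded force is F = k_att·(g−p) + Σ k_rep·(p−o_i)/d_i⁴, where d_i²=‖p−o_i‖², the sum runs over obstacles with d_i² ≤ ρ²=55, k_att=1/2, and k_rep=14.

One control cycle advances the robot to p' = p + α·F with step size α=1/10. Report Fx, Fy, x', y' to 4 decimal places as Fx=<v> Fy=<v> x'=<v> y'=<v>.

Fx=-11.8600 Fy=3.4200 x'=10.8140 y'=3.3420

F_att = 1/2·(g−p) = 1/2·(-24,6) = (-12.0000,3.0000)
o1: d²=10 ≤ ρ²=55; F_rep = 14·(1,3)/10² = (0.1400,0.4200)
F = F_att + ΣF_rep = (-11.8600,3.4200)
p' = p + 1/10·F = (10.8140,3.3420)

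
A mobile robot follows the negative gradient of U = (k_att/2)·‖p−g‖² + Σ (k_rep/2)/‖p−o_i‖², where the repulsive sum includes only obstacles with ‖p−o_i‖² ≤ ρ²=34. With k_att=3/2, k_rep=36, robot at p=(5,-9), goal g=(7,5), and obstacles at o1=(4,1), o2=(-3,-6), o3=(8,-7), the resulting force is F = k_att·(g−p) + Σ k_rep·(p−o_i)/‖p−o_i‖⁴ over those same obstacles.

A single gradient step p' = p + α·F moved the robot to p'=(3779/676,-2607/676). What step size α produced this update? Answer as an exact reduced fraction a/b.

α = 1/4

F_att = 3/2·(g−p) = 3/2·(2,14) = (3.0000,21.0000)
o1: d²=101 > ρ²=34 → inactive
o2: d²=73 > ρ²=34 → inactive
o3: d²=13 ≤ ρ²=34; F_rep = 36·(-3,-2)/13² = (-0.6391,-0.4260)
F = F_att + ΣF_rep = (2.3609,20.5740)
Δp = p'−p = (0.5902,5.1435); α = Δx/Fx = (399/676) / (399/169) = 1/4
check: Δy/Fy = (3477/676) / (3477/169) = 1/4 ✓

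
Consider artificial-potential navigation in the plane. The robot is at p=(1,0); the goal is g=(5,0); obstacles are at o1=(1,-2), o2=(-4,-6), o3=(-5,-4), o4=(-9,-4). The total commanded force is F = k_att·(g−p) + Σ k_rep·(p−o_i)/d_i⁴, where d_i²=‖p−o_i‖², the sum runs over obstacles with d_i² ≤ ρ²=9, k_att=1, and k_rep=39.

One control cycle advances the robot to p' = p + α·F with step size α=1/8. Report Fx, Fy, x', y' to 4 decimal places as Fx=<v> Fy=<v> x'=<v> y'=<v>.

F_att = 1·(g−p) = 1·(4,0) = (4.0000,0.0000)
o1: d²=4 ≤ ρ²=9; F_rep = 39·(0,2)/4² = (0.0000,4.8750)
o2: d²=61 > ρ²=9 → inactive
o3: d²=52 > ρ²=9 → inactive
o4: d²=116 > ρ²=9 → inactive
F = F_att + ΣF_rep = (4.0000,4.8750)
p' = p + 1/8·F = (1.5000,0.6094)

Fx=4.0000 Fy=4.8750 x'=1.5000 y'=0.6094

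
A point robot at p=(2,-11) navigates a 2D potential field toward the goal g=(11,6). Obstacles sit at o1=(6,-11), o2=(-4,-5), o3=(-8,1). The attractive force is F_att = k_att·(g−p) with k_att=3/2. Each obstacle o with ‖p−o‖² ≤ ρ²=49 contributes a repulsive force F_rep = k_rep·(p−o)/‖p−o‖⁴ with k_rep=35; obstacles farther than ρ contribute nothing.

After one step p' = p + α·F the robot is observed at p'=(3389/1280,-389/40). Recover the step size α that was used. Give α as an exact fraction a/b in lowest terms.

F_att = 3/2·(g−p) = 3/2·(9,17) = (13.5000,25.5000)
o1: d²=16 ≤ ρ²=49; F_rep = 35·(-4,0)/16² = (-0.5469,0.0000)
o2: d²=72 > ρ²=49 → inactive
o3: d²=244 > ρ²=49 → inactive
F = F_att + ΣF_rep = (12.9531,25.5000)
Δp = p'−p = (0.6477,1.2750); α = Δx/Fx = (829/1280) / (829/64) = 1/20
check: Δy/Fy = (51/40) / (51/2) = 1/20 ✓

α = 1/20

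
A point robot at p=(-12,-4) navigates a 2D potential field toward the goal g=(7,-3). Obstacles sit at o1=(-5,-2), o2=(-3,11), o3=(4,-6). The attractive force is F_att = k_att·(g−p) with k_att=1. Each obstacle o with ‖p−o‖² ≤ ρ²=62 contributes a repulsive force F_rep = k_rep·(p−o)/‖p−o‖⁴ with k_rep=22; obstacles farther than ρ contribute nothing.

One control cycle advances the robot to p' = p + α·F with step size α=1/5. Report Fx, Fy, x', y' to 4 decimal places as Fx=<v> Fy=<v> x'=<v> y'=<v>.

F_att = 1·(g−p) = 1·(19,1) = (19.0000,1.0000)
o1: d²=53 ≤ ρ²=62; F_rep = 22·(-7,-2)/53² = (-0.0548,-0.0157)
o2: d²=306 > ρ²=62 → inactive
o3: d²=260 > ρ²=62 → inactive
F = F_att + ΣF_rep = (18.9452,0.9843)
p' = p + 1/5·F = (-8.2110,-3.8031)

Fx=18.9452 Fy=0.9843 x'=-8.2110 y'=-3.8031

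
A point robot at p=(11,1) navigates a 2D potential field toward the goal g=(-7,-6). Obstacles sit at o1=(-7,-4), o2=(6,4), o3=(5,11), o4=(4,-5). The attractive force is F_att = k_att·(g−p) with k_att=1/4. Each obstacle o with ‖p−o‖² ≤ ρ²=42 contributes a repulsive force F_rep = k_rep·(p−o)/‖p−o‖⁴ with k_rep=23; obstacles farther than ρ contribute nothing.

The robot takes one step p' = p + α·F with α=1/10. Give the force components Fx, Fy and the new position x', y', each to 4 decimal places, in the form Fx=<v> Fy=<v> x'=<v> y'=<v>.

F_att = 1/4·(g−p) = 1/4·(-18,-7) = (-4.5000,-1.7500)
o1: d²=349 > ρ²=42 → inactive
o2: d²=34 ≤ ρ²=42; F_rep = 23·(5,-3)/34² = (0.0995,-0.0597)
o3: d²=136 > ρ²=42 → inactive
o4: d²=85 > ρ²=42 → inactive
F = F_att + ΣF_rep = (-4.4005,-1.8097)
p' = p + 1/10·F = (10.5599,0.8190)

Fx=-4.4005 Fy=-1.8097 x'=10.5599 y'=0.8190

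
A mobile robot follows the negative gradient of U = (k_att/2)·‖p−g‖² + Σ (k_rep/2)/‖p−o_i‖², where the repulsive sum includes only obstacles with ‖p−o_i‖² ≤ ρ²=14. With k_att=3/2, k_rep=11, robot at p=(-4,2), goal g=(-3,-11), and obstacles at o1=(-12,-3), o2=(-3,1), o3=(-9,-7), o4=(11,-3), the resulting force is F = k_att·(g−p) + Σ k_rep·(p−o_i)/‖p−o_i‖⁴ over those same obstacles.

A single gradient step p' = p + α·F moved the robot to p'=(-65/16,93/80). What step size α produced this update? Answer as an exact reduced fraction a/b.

α = 1/20

F_att = 3/2·(g−p) = 3/2·(1,-13) = (1.5000,-19.5000)
o1: d²=89 > ρ²=14 → inactive
o2: d²=2 ≤ ρ²=14; F_rep = 11·(-1,1)/2² = (-2.7500,2.7500)
o3: d²=106 > ρ²=14 → inactive
o4: d²=250 > ρ²=14 → inactive
F = F_att + ΣF_rep = (-1.2500,-16.7500)
Δp = p'−p = (-0.0625,-0.8375); α = Δx/Fx = (-1/16) / (-5/4) = 1/20
check: Δy/Fy = (-67/80) / (-67/4) = 1/20 ✓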